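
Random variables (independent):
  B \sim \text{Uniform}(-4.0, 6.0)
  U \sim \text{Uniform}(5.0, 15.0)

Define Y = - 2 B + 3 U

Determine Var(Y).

For independent RVs: Var(aX + bY) = a²Var(X) + b²Var(Y)
Var(B) = 8.3333333
Var(U) = 8.3333333
Var(Y) = (-2)²*8.3333333 + 3²*8.3333333
= 4*8.3333333 + 9*8.3333333 = 108.33333

108.33333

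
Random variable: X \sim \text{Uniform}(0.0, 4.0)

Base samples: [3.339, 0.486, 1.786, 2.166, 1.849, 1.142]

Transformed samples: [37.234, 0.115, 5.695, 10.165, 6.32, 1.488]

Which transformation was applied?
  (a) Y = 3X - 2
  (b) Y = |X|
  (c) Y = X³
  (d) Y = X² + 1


Checking option (c) Y = X³:
  X = 3.339 -> Y = 37.234 ✓
  X = 0.486 -> Y = 0.115 ✓
  X = 1.786 -> Y = 5.695 ✓
All samples match this transformation.

(c) X³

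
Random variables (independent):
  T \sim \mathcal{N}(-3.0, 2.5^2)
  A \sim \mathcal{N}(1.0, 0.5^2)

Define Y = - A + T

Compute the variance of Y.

For independent RVs: Var(aX + bY) = a²Var(X) + b²Var(Y)
Var(T) = 6.25
Var(A) = 0.25
Var(Y) = 1²*6.25 + (-1)²*0.25
= 1*6.25 + 1*0.25 = 6.5

6.5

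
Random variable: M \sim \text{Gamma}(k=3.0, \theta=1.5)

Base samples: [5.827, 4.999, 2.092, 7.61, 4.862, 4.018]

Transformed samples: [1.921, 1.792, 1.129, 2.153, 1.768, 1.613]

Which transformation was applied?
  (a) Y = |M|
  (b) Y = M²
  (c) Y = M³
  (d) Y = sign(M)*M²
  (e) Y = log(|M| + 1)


Checking option (e) Y = log(|M| + 1):
  M = 5.827 -> Y = 1.921 ✓
  M = 4.999 -> Y = 1.792 ✓
  M = 2.092 -> Y = 1.129 ✓
All samples match this transformation.

(e) log(|M| + 1)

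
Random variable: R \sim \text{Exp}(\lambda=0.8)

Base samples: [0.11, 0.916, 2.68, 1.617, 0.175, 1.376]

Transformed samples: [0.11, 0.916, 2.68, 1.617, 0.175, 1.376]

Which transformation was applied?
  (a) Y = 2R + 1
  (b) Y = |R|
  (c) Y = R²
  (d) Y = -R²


Checking option (b) Y = |R|:
  R = 0.11 -> Y = 0.11 ✓
  R = 0.916 -> Y = 0.916 ✓
  R = 2.68 -> Y = 2.68 ✓
All samples match this transformation.

(b) |R|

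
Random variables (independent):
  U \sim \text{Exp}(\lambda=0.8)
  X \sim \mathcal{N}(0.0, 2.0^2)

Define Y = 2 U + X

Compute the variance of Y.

For independent RVs: Var(aX + bY) = a²Var(X) + b²Var(Y)
Var(U) = 1.5625
Var(X) = 4
Var(Y) = 2²*1.5625 + 1²*4
= 4*1.5625 + 1*4 = 10.25

10.25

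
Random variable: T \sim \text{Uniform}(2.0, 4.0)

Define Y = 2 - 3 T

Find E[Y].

For Y = -3T + 2:
E[Y] = -3 * E[T] + 2
E[T] = (2 + 4)/2 = 3
E[Y] = -3 * 3 + 2 = -7

-7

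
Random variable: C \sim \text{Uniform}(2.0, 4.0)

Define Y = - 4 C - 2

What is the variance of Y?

For Y = aC + b: Var(Y) = a² * Var(C)
Var(C) = (4 - 2)^2/12 = 0.33333333
Var(Y) = (-4)² * 0.33333333 = 16 * 0.33333333 = 5.3333333

5.3333333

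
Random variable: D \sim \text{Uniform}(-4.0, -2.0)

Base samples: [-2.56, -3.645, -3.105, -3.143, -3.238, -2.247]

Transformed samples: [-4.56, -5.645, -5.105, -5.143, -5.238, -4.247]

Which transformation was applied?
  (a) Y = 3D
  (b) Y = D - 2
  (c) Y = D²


Checking option (b) Y = D - 2:
  D = -2.56 -> Y = -4.56 ✓
  D = -3.645 -> Y = -5.645 ✓
  D = -3.105 -> Y = -5.105 ✓
All samples match this transformation.

(b) D - 2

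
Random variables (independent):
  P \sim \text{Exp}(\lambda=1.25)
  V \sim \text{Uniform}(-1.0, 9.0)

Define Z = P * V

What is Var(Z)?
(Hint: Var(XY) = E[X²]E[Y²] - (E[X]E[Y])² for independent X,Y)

Var(XY) = E[X²]E[Y²] - (E[X]E[Y])²
E[P] = 0.8, Var(P) = 0.64
E[V] = 4, Var(V) = 8.3333333
E[P²] = 0.64 + 0.8² = 1.28
E[V²] = 8.3333333 + 4² = 24.333333
Var(Z) = 1.28*24.333333 - (0.8*4)²
= 31.146667 - 10.24 = 20.906667

20.906667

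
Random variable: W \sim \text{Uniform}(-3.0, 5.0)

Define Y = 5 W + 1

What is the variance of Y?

For Y = aW + b: Var(Y) = a² * Var(W)
Var(W) = (5 + 3)^2/12 = 5.3333333
Var(Y) = 5² * 5.3333333 = 25 * 5.3333333 = 133.33333

133.33333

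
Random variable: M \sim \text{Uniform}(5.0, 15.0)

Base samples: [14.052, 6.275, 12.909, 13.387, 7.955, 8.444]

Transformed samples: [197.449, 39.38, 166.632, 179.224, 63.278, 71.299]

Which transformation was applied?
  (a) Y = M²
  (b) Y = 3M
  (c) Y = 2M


Checking option (a) Y = M²:
  M = 14.052 -> Y = 197.449 ✓
  M = 6.275 -> Y = 39.38 ✓
  M = 12.909 -> Y = 166.632 ✓
All samples match this transformation.

(a) M²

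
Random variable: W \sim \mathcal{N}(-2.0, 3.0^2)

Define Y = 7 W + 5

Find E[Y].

For Y = 7W + 5:
E[Y] = 7 * E[W] + 5
E[W] = -2.0 = -2
E[Y] = 7 * (-2) + 5 = -9

-9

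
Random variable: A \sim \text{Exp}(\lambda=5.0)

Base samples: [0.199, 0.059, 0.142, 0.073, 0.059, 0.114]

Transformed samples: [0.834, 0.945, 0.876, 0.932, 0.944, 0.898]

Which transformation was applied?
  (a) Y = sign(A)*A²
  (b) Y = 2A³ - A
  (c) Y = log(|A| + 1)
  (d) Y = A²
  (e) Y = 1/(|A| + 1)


Checking option (e) Y = 1/(|A| + 1):
  A = 0.199 -> Y = 0.834 ✓
  A = 0.059 -> Y = 0.945 ✓
  A = 0.142 -> Y = 0.876 ✓
All samples match this transformation.

(e) 1/(|A| + 1)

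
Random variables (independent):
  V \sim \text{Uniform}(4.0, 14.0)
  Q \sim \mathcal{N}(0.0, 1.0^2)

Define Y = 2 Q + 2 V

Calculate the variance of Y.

For independent RVs: Var(aX + bY) = a²Var(X) + b²Var(Y)
Var(V) = 8.3333333
Var(Q) = 1
Var(Y) = 2²*8.3333333 + 2²*1
= 4*8.3333333 + 4*1 = 37.333333

37.333333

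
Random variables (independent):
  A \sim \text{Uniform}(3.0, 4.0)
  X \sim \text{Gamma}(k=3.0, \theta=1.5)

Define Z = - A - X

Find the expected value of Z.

E[Z] = -1*E[A] - 1*E[X]
E[A] = 3.5
E[X] = 4.5
E[Z] = -1*3.5 - 1*4.5 = -8

-8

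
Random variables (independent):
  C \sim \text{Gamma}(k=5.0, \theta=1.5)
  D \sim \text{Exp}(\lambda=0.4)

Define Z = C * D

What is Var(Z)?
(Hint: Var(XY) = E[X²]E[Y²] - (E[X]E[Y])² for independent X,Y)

Var(XY) = E[X²]E[Y²] - (E[X]E[Y])²
E[C] = 7.5, Var(C) = 11.25
E[D] = 2.5, Var(D) = 6.25
E[C²] = 11.25 + 7.5² = 67.5
E[D²] = 6.25 + 2.5² = 12.5
Var(Z) = 67.5*12.5 - (7.5*2.5)²
= 843.75 - 351.5625 = 492.1875

492.1875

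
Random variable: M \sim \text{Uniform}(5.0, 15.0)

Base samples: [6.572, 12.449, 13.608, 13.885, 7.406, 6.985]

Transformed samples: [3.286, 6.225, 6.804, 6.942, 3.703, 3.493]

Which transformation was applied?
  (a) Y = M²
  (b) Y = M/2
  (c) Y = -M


Checking option (b) Y = M/2:
  M = 6.572 -> Y = 3.286 ✓
  M = 12.449 -> Y = 6.225 ✓
  M = 13.608 -> Y = 6.804 ✓
All samples match this transformation.

(b) M/2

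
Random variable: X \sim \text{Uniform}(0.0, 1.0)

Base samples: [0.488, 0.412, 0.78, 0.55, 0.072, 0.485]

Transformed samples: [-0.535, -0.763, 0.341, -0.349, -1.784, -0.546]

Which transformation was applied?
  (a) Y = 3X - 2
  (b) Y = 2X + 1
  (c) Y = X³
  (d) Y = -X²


Checking option (a) Y = 3X - 2:
  X = 0.488 -> Y = -0.535 ✓
  X = 0.412 -> Y = -0.763 ✓
  X = 0.78 -> Y = 0.341 ✓
All samples match this transformation.

(a) 3X - 2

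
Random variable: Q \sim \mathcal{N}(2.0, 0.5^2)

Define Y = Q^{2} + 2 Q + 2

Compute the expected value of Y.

E[Y] = 1*E[Q²] + 2*E[Q] + 2
E[Q] = 2
E[Q²] = Var(Q) + (E[Q])² = 0.25 + 4 = 4.25
E[Y] = 1*4.25 + 2*2 + 2 = 10.25

10.25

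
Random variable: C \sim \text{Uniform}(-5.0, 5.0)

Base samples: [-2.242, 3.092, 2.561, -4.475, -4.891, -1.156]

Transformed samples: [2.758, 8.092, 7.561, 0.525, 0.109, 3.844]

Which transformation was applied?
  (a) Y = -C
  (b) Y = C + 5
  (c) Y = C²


Checking option (b) Y = C + 5:
  C = -2.242 -> Y = 2.758 ✓
  C = 3.092 -> Y = 8.092 ✓
  C = 2.561 -> Y = 7.561 ✓
All samples match this transformation.

(b) C + 5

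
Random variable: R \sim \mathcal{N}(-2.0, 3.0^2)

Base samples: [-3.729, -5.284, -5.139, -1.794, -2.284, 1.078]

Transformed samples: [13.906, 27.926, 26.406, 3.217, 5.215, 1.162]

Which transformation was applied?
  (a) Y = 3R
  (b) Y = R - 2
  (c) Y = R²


Checking option (c) Y = R²:
  R = -3.729 -> Y = 13.906 ✓
  R = -5.284 -> Y = 27.926 ✓
  R = -5.139 -> Y = 26.406 ✓
All samples match this transformation.

(c) R²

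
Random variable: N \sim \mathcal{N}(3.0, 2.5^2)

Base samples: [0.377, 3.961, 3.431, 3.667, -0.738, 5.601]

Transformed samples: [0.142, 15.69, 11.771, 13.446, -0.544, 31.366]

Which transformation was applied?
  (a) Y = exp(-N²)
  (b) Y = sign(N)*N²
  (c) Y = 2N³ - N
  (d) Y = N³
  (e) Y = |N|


Checking option (b) Y = sign(N)*N²:
  N = 0.377 -> Y = 0.142 ✓
  N = 3.961 -> Y = 15.69 ✓
  N = 3.431 -> Y = 11.771 ✓
All samples match this transformation.

(b) sign(N)*N²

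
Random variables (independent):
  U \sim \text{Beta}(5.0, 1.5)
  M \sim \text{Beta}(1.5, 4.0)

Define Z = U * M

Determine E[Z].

For independent RVs: E[XY] = E[X]*E[Y]
E[U] = 0.76923077
E[M] = 0.27272727
E[Z] = 0.76923077 * 0.27272727 = 0.20979021

0.20979021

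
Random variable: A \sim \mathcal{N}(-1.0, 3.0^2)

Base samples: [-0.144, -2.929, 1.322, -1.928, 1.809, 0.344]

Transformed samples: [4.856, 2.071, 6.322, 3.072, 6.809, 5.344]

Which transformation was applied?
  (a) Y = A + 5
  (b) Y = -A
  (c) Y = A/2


Checking option (a) Y = A + 5:
  A = -0.144 -> Y = 4.856 ✓
  A = -2.929 -> Y = 2.071 ✓
  A = 1.322 -> Y = 6.322 ✓
All samples match this transformation.

(a) A + 5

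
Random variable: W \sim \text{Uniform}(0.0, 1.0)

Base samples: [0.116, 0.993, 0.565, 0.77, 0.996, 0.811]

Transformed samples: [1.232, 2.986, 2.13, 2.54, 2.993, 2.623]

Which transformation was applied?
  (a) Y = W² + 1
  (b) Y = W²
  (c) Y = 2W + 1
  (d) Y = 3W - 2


Checking option (c) Y = 2W + 1:
  W = 0.116 -> Y = 1.232 ✓
  W = 0.993 -> Y = 2.986 ✓
  W = 0.565 -> Y = 2.13 ✓
All samples match this transformation.

(c) 2W + 1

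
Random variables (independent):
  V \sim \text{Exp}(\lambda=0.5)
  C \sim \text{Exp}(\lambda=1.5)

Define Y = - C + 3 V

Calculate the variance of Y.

For independent RVs: Var(aX + bY) = a²Var(X) + b²Var(Y)
Var(V) = 4
Var(C) = 0.44444444
Var(Y) = 3²*4 + (-1)²*0.44444444
= 9*4 + 1*0.44444444 = 36.444444

36.444444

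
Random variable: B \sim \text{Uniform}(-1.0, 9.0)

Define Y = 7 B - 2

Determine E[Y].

For Y = 7B - 2:
E[Y] = 7 * E[B] - 2
E[B] = (-1 + 9)/2 = 4
E[Y] = 7 * 4 - 2 = 26

26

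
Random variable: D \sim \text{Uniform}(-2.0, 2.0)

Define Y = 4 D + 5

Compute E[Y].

For Y = 4D + 5:
E[Y] = 4 * E[D] + 5
E[D] = (-2 + 2)/2 = 0
E[Y] = 4 * 0 + 5 = 5

5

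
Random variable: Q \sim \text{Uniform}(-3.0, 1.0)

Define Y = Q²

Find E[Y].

Using E[X²] = Var(X) + (E[X])²:
E[Q] = -1
Var(Q) = (1 + 3)^2/12 = 1.3333333
E[Q²] = 1.3333333 + (-1)² = 1.3333333 + 1 = 2.3333333

2.3333333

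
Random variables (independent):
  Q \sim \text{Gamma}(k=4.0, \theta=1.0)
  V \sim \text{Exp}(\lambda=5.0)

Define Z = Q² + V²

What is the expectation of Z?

E[Z] = E[Q²] + E[V²]
E[Q²] = Var(Q) + E[Q]² = 4 + 16 = 20
E[V²] = Var(V) + E[V]² = 0.04 + 0.04 = 0.08
E[Z] = 20 + 0.08 = 20.08

20.08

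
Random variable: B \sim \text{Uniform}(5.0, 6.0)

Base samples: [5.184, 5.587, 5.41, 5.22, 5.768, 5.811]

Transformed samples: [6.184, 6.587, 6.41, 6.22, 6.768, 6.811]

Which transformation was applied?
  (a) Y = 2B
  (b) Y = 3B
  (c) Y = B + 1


Checking option (c) Y = B + 1:
  B = 5.184 -> Y = 6.184 ✓
  B = 5.587 -> Y = 6.587 ✓
  B = 5.41 -> Y = 6.41 ✓
All samples match this transformation.

(c) B + 1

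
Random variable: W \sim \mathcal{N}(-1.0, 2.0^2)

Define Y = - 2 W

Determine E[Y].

For Y = -2W:
E[Y] = -2 * E[W]
E[W] = -1.0 = -1
E[Y] = -2 * (-1) = 2

2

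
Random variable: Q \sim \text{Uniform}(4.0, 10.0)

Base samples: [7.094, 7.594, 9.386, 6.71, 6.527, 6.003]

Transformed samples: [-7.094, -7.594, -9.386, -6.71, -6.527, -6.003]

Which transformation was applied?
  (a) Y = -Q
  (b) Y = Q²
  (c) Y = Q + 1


Checking option (a) Y = -Q:
  Q = 7.094 -> Y = -7.094 ✓
  Q = 7.594 -> Y = -7.594 ✓
  Q = 9.386 -> Y = -9.386 ✓
All samples match this transformation.

(a) -Q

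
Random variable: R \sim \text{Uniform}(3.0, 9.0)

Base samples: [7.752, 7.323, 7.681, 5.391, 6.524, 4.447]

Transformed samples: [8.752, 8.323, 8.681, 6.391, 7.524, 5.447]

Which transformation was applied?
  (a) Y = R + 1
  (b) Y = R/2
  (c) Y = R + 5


Checking option (a) Y = R + 1:
  R = 7.752 -> Y = 8.752 ✓
  R = 7.323 -> Y = 8.323 ✓
  R = 7.681 -> Y = 8.681 ✓
All samples match this transformation.

(a) R + 1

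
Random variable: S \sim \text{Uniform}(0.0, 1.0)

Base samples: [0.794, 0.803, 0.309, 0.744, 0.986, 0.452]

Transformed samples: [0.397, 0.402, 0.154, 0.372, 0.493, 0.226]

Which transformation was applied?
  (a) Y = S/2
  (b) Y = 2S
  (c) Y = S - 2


Checking option (a) Y = S/2:
  S = 0.794 -> Y = 0.397 ✓
  S = 0.803 -> Y = 0.402 ✓
  S = 0.309 -> Y = 0.154 ✓
All samples match this transformation.

(a) S/2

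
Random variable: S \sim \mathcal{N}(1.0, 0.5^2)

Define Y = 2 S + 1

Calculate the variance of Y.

For Y = aS + b: Var(Y) = a² * Var(S)
Var(S) = 0.5^2 = 0.25
Var(Y) = 2² * 0.25 = 4 * 0.25 = 1

1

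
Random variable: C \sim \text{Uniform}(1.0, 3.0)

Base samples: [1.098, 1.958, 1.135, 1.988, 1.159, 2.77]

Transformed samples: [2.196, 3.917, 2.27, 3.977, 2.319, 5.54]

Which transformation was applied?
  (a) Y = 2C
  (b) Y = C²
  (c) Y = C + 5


Checking option (a) Y = 2C:
  C = 1.098 -> Y = 2.196 ✓
  C = 1.958 -> Y = 3.917 ✓
  C = 1.135 -> Y = 2.27 ✓
All samples match this transformation.

(a) 2C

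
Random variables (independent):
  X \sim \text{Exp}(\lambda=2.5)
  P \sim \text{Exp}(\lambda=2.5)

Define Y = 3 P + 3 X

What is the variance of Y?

For independent RVs: Var(aX + bY) = a²Var(X) + b²Var(Y)
Var(X) = 0.16
Var(P) = 0.16
Var(Y) = 3²*0.16 + 3²*0.16
= 9*0.16 + 9*0.16 = 2.88

2.88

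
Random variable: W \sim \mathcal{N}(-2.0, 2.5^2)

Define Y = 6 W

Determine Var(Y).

For Y = aW + b: Var(Y) = a² * Var(W)
Var(W) = 2.5^2 = 6.25
Var(Y) = 6² * 6.25 = 36 * 6.25 = 225

225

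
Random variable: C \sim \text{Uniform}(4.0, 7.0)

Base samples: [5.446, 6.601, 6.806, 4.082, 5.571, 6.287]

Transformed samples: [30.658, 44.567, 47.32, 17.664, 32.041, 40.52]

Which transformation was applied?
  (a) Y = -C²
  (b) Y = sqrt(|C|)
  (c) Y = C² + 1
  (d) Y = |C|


Checking option (c) Y = C² + 1:
  C = 5.446 -> Y = 30.658 ✓
  C = 6.601 -> Y = 44.567 ✓
  C = 6.806 -> Y = 47.32 ✓
All samples match this transformation.

(c) C² + 1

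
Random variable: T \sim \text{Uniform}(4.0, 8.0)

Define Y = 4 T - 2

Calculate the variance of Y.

For Y = aT + b: Var(Y) = a² * Var(T)
Var(T) = (8 - 4)^2/12 = 1.3333333
Var(Y) = 4² * 1.3333333 = 16 * 1.3333333 = 21.333333

21.333333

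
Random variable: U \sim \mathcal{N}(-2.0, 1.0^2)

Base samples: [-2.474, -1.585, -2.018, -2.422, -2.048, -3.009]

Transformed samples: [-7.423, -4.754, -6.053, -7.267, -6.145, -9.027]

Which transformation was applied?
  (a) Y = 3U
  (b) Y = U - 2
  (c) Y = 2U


Checking option (a) Y = 3U:
  U = -2.474 -> Y = -7.423 ✓
  U = -1.585 -> Y = -4.754 ✓
  U = -2.018 -> Y = -6.053 ✓
All samples match this transformation.

(a) 3U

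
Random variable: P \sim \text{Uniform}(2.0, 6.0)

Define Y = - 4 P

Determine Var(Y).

For Y = aP + b: Var(Y) = a² * Var(P)
Var(P) = (6 - 2)^2/12 = 1.3333333
Var(Y) = (-4)² * 1.3333333 = 16 * 1.3333333 = 21.333333

21.333333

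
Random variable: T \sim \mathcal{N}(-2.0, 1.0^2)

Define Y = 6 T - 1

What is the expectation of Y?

For Y = 6T - 1:
E[Y] = 6 * E[T] - 1
E[T] = -2.0 = -2
E[Y] = 6 * (-2) - 1 = -13

-13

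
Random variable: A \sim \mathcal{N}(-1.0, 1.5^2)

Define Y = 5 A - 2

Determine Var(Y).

For Y = aA + b: Var(Y) = a² * Var(A)
Var(A) = 1.5^2 = 2.25
Var(Y) = 5² * 2.25 = 25 * 2.25 = 56.25

56.25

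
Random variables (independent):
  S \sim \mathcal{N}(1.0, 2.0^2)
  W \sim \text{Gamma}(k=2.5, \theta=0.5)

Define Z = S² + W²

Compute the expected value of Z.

E[Z] = E[S²] + E[W²]
E[S²] = Var(S) + E[S]² = 4 + 1 = 5
E[W²] = Var(W) + E[W]² = 0.625 + 1.5625 = 2.1875
E[Z] = 5 + 2.1875 = 7.1875

7.1875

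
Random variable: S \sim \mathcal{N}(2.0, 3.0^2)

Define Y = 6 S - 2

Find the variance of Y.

For Y = aS + b: Var(Y) = a² * Var(S)
Var(S) = 3.0^2 = 9
Var(Y) = 6² * 9 = 36 * 9 = 324

324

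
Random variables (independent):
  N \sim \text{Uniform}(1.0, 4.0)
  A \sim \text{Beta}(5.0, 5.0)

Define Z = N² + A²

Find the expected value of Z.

E[Z] = E[N²] + E[A²]
E[N²] = Var(N) + E[N]² = 0.75 + 6.25 = 7
E[A²] = Var(A) + E[A]² = 0.022727273 + 0.25 = 0.27272727
E[Z] = 7 + 0.27272727 = 7.2727273

7.2727273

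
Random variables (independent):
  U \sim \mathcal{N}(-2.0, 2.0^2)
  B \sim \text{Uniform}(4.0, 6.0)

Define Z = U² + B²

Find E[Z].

E[Z] = E[U²] + E[B²]
E[U²] = Var(U) + E[U]² = 4 + 4 = 8
E[B²] = Var(B) + E[B]² = 0.33333333 + 25 = 25.333333
E[Z] = 8 + 25.333333 = 33.333333

33.333333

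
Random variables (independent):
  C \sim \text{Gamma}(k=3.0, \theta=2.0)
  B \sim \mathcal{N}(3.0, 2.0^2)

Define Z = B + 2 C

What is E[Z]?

E[Z] = 2*E[C] + 1*E[B]
E[C] = 6
E[B] = 3
E[Z] = 2*6 + 1*3 = 15

15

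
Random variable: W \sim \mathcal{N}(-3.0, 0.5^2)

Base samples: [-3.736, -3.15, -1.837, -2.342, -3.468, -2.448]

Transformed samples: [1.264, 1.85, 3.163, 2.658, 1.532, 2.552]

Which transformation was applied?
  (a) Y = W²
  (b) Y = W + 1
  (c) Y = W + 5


Checking option (c) Y = W + 5:
  W = -3.736 -> Y = 1.264 ✓
  W = -3.15 -> Y = 1.85 ✓
  W = -1.837 -> Y = 3.163 ✓
All samples match this transformation.

(c) W + 5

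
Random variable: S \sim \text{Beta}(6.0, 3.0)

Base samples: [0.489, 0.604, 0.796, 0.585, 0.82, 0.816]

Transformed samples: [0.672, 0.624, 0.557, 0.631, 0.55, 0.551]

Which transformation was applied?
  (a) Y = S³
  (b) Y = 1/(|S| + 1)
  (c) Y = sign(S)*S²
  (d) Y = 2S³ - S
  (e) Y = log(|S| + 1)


Checking option (b) Y = 1/(|S| + 1):
  S = 0.489 -> Y = 0.672 ✓
  S = 0.604 -> Y = 0.624 ✓
  S = 0.796 -> Y = 0.557 ✓
All samples match this transformation.

(b) 1/(|S| + 1)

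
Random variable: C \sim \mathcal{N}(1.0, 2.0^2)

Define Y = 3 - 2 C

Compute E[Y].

For Y = -2C + 3:
E[Y] = -2 * E[C] + 3
E[C] = 1.0 = 1
E[Y] = -2 * 1 + 3 = 1

1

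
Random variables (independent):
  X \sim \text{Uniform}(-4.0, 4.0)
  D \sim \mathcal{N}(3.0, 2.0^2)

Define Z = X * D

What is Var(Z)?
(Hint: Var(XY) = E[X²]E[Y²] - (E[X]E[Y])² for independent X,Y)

Var(XY) = E[X²]E[Y²] - (E[X]E[Y])²
E[X] = 0, Var(X) = 5.3333333
E[D] = 3, Var(D) = 4
E[X²] = 5.3333333 + 0² = 5.3333333
E[D²] = 4 + 3² = 13
Var(Z) = 5.3333333*13 - (0*3)²
= 69.333333 - 0 = 69.333333

69.333333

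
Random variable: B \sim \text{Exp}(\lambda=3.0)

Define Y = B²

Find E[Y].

Using E[X²] = Var(X) + (E[X])²:
E[B] = 0.33333333
Var(B) = 1/3.0^2 = 0.11111111
E[B²] = 0.11111111 + 0.33333333² = 0.11111111 + 0.11111111 = 0.22222222

0.22222222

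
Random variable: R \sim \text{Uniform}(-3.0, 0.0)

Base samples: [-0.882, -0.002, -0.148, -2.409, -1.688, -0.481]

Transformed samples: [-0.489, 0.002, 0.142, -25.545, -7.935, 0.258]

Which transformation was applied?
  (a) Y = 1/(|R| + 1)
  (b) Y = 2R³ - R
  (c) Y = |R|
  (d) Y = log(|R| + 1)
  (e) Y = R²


Checking option (b) Y = 2R³ - R:
  R = -0.882 -> Y = -0.489 ✓
  R = -0.002 -> Y = 0.002 ✓
  R = -0.148 -> Y = 0.142 ✓
All samples match this transformation.

(b) 2R³ - R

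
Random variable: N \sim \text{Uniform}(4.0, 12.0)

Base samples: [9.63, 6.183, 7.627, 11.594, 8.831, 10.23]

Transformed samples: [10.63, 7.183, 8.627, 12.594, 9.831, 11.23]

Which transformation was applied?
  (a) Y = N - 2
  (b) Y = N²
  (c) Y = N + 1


Checking option (c) Y = N + 1:
  N = 9.63 -> Y = 10.63 ✓
  N = 6.183 -> Y = 7.183 ✓
  N = 7.627 -> Y = 8.627 ✓
All samples match this transformation.

(c) N + 1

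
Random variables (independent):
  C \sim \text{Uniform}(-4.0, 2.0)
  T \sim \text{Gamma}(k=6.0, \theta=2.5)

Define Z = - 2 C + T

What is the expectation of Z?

E[Z] = -2*E[C] + 1*E[T]
E[C] = -1
E[T] = 15
E[Z] = -2*(-1) + 1*15 = 17

17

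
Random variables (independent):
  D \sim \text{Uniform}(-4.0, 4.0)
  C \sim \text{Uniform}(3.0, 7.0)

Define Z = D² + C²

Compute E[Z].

E[Z] = E[D²] + E[C²]
E[D²] = Var(D) + E[D]² = 5.3333333 + 0 = 5.3333333
E[C²] = Var(C) + E[C]² = 1.3333333 + 25 = 26.333333
E[Z] = 5.3333333 + 26.333333 = 31.666667

31.666667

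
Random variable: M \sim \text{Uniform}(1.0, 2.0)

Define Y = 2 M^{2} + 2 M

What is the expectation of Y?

E[Y] = 2*E[M²] + 2*E[M]
E[M] = 1.5
E[M²] = Var(M) + (E[M])² = 0.083333333 + 2.25 = 2.3333333
E[Y] = 2*2.3333333 + 2*1.5 = 7.6666667

7.6666667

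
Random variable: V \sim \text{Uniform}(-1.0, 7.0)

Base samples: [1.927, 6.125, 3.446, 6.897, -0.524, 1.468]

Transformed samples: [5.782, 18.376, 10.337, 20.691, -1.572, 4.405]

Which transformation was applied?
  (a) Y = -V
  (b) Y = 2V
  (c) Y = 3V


Checking option (c) Y = 3V:
  V = 1.927 -> Y = 5.782 ✓
  V = 6.125 -> Y = 18.376 ✓
  V = 3.446 -> Y = 10.337 ✓
All samples match this transformation.

(c) 3V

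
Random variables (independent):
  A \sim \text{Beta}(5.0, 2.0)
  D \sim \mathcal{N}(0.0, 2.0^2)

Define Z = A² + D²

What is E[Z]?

E[Z] = E[A²] + E[D²]
E[A²] = Var(A) + E[A]² = 0.025510204 + 0.51020408 = 0.53571429
E[D²] = Var(D) + E[D]² = 4 + 0 = 4
E[Z] = 0.53571429 + 4 = 4.5357143

4.5357143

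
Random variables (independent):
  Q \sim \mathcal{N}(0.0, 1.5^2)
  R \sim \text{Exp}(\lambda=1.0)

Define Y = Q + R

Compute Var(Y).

For independent RVs: Var(aX + bY) = a²Var(X) + b²Var(Y)
Var(Q) = 2.25
Var(R) = 1
Var(Y) = 1²*2.25 + 1²*1
= 1*2.25 + 1*1 = 3.25

3.25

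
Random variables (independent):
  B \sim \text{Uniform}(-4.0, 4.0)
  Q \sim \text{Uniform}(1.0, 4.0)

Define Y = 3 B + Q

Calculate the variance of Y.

For independent RVs: Var(aX + bY) = a²Var(X) + b²Var(Y)
Var(B) = 5.3333333
Var(Q) = 0.75
Var(Y) = 3²*5.3333333 + 1²*0.75
= 9*5.3333333 + 1*0.75 = 48.75

48.75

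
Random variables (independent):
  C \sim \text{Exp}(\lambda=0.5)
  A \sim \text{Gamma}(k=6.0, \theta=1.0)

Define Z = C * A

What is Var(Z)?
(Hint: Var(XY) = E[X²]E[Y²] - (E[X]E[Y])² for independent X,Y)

Var(XY) = E[X²]E[Y²] - (E[X]E[Y])²
E[C] = 2, Var(C) = 4
E[A] = 6, Var(A) = 6
E[C²] = 4 + 2² = 8
E[A²] = 6 + 6² = 42
Var(Z) = 8*42 - (2*6)²
= 336 - 144 = 192

192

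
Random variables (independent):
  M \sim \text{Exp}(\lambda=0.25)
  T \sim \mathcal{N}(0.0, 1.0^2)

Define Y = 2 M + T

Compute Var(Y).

For independent RVs: Var(aX + bY) = a²Var(X) + b²Var(Y)
Var(M) = 16
Var(T) = 1
Var(Y) = 2²*16 + 1²*1
= 4*16 + 1*1 = 65

65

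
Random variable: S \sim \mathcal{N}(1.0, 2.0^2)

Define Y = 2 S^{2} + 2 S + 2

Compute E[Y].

E[Y] = 2*E[S²] + 2*E[S] + 2
E[S] = 1
E[S²] = Var(S) + (E[S])² = 4 + 1 = 5
E[Y] = 2*5 + 2*1 + 2 = 14

14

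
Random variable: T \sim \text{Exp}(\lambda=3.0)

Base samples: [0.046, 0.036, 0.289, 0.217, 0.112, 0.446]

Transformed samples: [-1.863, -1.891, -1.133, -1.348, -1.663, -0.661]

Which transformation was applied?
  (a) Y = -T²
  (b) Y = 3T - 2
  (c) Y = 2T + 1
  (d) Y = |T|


Checking option (b) Y = 3T - 2:
  T = 0.046 -> Y = -1.863 ✓
  T = 0.036 -> Y = -1.891 ✓
  T = 0.289 -> Y = -1.133 ✓
All samples match this transformation.

(b) 3T - 2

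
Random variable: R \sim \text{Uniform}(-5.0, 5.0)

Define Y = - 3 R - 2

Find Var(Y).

For Y = aR + b: Var(Y) = a² * Var(R)
Var(R) = (5 + 5)^2/12 = 8.3333333
Var(Y) = (-3)² * 8.3333333 = 9 * 8.3333333 = 75

75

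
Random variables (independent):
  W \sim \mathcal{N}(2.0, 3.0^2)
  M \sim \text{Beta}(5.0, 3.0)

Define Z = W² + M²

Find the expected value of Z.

E[Z] = E[W²] + E[M²]
E[W²] = Var(W) + E[W]² = 9 + 4 = 13
E[M²] = Var(M) + E[M]² = 0.026041667 + 0.390625 = 0.41666667
E[Z] = 13 + 0.41666667 = 13.416667

13.416667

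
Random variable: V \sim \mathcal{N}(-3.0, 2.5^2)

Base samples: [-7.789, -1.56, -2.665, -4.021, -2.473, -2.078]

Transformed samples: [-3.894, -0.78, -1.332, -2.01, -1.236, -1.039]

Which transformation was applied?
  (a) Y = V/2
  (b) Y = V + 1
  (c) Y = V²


Checking option (a) Y = V/2:
  V = -7.789 -> Y = -3.894 ✓
  V = -1.56 -> Y = -0.78 ✓
  V = -2.665 -> Y = -1.332 ✓
All samples match this transformation.

(a) V/2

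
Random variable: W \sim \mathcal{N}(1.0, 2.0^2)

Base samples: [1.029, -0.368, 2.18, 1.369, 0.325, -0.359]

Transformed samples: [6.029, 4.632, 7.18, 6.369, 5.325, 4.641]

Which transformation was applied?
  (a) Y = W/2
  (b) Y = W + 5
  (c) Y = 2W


Checking option (b) Y = W + 5:
  W = 1.029 -> Y = 6.029 ✓
  W = -0.368 -> Y = 4.632 ✓
  W = 2.18 -> Y = 7.18 ✓
All samples match this transformation.

(b) W + 5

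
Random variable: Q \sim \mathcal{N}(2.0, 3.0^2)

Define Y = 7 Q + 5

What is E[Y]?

For Y = 7Q + 5:
E[Y] = 7 * E[Q] + 5
E[Q] = 2.0 = 2
E[Y] = 7 * 2 + 5 = 19

19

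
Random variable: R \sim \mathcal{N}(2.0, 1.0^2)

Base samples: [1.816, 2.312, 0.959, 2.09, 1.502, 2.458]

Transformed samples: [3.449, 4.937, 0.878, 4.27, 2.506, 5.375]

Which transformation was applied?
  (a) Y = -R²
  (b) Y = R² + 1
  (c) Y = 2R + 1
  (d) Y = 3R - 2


Checking option (d) Y = 3R - 2:
  R = 1.816 -> Y = 3.449 ✓
  R = 2.312 -> Y = 4.937 ✓
  R = 0.959 -> Y = 0.878 ✓
All samples match this transformation.

(d) 3R - 2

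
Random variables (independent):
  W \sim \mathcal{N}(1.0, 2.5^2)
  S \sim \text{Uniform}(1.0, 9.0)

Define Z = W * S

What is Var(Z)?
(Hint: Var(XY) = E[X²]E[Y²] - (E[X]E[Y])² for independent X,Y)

Var(XY) = E[X²]E[Y²] - (E[X]E[Y])²
E[W] = 1, Var(W) = 6.25
E[S] = 5, Var(S) = 5.3333333
E[W²] = 6.25 + 1² = 7.25
E[S²] = 5.3333333 + 5² = 30.333333
Var(Z) = 7.25*30.333333 - (1*5)²
= 219.91667 - 25 = 194.91667

194.91667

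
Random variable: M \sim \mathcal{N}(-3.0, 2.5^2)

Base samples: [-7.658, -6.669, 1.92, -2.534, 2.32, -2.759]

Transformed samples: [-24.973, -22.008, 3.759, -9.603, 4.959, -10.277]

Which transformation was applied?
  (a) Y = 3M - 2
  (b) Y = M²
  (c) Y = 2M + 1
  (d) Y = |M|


Checking option (a) Y = 3M - 2:
  M = -7.658 -> Y = -24.973 ✓
  M = -6.669 -> Y = -22.008 ✓
  M = 1.92 -> Y = 3.759 ✓
All samples match this transformation.

(a) 3M - 2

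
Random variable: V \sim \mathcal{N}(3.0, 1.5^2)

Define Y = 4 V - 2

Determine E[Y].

For Y = 4V - 2:
E[Y] = 4 * E[V] - 2
E[V] = 3.0 = 3
E[Y] = 4 * 3 - 2 = 10

10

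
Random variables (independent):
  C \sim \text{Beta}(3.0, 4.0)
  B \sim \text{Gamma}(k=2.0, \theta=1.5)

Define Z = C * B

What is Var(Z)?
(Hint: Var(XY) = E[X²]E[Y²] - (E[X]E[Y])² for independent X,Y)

Var(XY) = E[X²]E[Y²] - (E[X]E[Y])²
E[C] = 0.42857143, Var(C) = 0.030612245
E[B] = 3, Var(B) = 4.5
E[C²] = 0.030612245 + 0.42857143² = 0.21428571
E[B²] = 4.5 + 3² = 13.5
Var(Z) = 0.21428571*13.5 - (0.42857143*3)²
= 2.8928571 - 1.6530612 = 1.2397959

1.2397959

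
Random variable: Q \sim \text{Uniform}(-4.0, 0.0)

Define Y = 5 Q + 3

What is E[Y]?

For Y = 5Q + 3:
E[Y] = 5 * E[Q] + 3
E[Q] = (-4 + 0)/2 = -2
E[Y] = 5 * (-2) + 3 = -7

-7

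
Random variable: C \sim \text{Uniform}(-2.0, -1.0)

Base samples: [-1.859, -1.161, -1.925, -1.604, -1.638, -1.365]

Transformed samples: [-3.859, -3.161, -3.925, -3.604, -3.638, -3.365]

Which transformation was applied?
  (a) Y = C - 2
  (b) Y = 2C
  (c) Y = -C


Checking option (a) Y = C - 2:
  C = -1.859 -> Y = -3.859 ✓
  C = -1.161 -> Y = -3.161 ✓
  C = -1.925 -> Y = -3.925 ✓
All samples match this transformation.

(a) C - 2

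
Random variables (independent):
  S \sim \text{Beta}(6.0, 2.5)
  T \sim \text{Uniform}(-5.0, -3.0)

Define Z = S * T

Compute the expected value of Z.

For independent RVs: E[XY] = E[X]*E[Y]
E[S] = 0.70588235
E[T] = -4
E[Z] = 0.70588235 * (-4) = -2.8235294

-2.8235294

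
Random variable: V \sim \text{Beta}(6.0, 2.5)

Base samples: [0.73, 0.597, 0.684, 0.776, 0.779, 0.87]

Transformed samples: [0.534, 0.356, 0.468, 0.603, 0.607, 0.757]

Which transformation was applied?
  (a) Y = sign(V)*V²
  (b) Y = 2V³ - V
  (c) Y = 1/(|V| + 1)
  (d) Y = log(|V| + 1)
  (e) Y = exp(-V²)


Checking option (a) Y = sign(V)*V²:
  V = 0.73 -> Y = 0.534 ✓
  V = 0.597 -> Y = 0.356 ✓
  V = 0.684 -> Y = 0.468 ✓
All samples match this transformation.

(a) sign(V)*V²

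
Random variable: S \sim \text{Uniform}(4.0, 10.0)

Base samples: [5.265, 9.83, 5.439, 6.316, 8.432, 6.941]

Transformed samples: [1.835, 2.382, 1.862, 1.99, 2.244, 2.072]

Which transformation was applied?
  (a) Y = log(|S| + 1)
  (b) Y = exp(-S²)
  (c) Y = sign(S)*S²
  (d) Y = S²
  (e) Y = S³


Checking option (a) Y = log(|S| + 1):
  S = 5.265 -> Y = 1.835 ✓
  S = 9.83 -> Y = 2.382 ✓
  S = 5.439 -> Y = 1.862 ✓
All samples match this transformation.

(a) log(|S| + 1)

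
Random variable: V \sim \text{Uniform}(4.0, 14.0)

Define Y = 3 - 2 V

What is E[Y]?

For Y = -2V + 3:
E[Y] = -2 * E[V] + 3
E[V] = (4 + 14)/2 = 9
E[Y] = -2 * 9 + 3 = -15

-15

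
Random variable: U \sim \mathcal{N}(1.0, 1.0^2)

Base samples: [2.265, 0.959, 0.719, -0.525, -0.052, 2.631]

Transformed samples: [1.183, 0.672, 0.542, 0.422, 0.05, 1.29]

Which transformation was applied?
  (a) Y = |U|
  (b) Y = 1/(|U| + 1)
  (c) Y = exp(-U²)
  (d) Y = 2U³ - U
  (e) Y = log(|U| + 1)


Checking option (e) Y = log(|U| + 1):
  U = 2.265 -> Y = 1.183 ✓
  U = 0.959 -> Y = 0.672 ✓
  U = 0.719 -> Y = 0.542 ✓
All samples match this transformation.

(e) log(|U| + 1)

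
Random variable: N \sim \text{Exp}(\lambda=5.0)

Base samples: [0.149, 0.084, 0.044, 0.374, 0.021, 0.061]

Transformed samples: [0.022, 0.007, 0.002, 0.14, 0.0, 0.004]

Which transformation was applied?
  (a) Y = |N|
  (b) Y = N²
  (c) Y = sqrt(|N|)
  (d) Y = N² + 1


Checking option (b) Y = N²:
  N = 0.149 -> Y = 0.022 ✓
  N = 0.084 -> Y = 0.007 ✓
  N = 0.044 -> Y = 0.002 ✓
All samples match this transformation.

(b) N²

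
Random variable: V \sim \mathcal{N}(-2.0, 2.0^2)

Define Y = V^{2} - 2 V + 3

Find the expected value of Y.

E[Y] = 1*E[V²] - 2*E[V] + 3
E[V] = -2
E[V²] = Var(V) + (E[V])² = 4 + 4 = 8
E[Y] = 1*8 - 2*(-2) + 3 = 15

15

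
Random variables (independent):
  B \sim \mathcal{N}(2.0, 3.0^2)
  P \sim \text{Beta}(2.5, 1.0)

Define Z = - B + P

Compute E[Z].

E[Z] = -1*E[B] + 1*E[P]
E[B] = 2
E[P] = 0.71428571
E[Z] = -1*2 + 1*0.71428571 = -1.2857143

-1.2857143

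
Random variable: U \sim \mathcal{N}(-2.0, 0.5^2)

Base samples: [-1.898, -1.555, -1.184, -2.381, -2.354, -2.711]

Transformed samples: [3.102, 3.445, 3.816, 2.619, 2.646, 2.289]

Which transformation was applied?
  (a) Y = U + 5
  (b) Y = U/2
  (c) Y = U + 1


Checking option (a) Y = U + 5:
  U = -1.898 -> Y = 3.102 ✓
  U = -1.555 -> Y = 3.445 ✓
  U = -1.184 -> Y = 3.816 ✓
All samples match this transformation.

(a) U + 5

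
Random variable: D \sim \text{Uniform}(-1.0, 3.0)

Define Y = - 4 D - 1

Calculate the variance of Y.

For Y = aD + b: Var(Y) = a² * Var(D)
Var(D) = (3 + 1)^2/12 = 1.3333333
Var(Y) = (-4)² * 1.3333333 = 16 * 1.3333333 = 21.333333

21.333333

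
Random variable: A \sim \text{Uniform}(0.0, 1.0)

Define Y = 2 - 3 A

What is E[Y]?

For Y = -3A + 2:
E[Y] = -3 * E[A] + 2
E[A] = (0 + 1)/2 = 0.5
E[Y] = -3 * 0.5 + 2 = 0.5

0.5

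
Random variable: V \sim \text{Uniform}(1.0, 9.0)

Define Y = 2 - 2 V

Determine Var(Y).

For Y = aV + b: Var(Y) = a² * Var(V)
Var(V) = (9 - 1)^2/12 = 5.3333333
Var(Y) = (-2)² * 5.3333333 = 4 * 5.3333333 = 21.333333

21.333333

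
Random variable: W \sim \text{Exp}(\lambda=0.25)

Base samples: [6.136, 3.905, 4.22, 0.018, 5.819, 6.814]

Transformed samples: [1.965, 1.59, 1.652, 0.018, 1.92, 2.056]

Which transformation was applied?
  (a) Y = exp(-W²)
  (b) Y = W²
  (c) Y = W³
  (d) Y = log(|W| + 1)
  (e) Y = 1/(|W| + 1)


Checking option (d) Y = log(|W| + 1):
  W = 6.136 -> Y = 1.965 ✓
  W = 3.905 -> Y = 1.59 ✓
  W = 4.22 -> Y = 1.652 ✓
All samples match this transformation.

(d) log(|W| + 1)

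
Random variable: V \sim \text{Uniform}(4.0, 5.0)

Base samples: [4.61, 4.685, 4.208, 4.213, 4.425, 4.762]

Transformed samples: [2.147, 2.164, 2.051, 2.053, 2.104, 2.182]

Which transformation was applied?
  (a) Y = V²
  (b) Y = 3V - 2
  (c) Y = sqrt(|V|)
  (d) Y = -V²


Checking option (c) Y = sqrt(|V|):
  V = 4.61 -> Y = 2.147 ✓
  V = 4.685 -> Y = 2.164 ✓
  V = 4.208 -> Y = 2.051 ✓
All samples match this transformation.

(c) sqrt(|V|)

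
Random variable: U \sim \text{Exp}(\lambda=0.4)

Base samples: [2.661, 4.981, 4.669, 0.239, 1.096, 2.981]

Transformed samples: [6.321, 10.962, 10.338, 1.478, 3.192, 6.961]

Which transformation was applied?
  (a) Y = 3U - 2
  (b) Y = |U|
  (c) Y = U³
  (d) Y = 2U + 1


Checking option (d) Y = 2U + 1:
  U = 2.661 -> Y = 6.321 ✓
  U = 4.981 -> Y = 10.962 ✓
  U = 4.669 -> Y = 10.338 ✓
All samples match this transformation.

(d) 2U + 1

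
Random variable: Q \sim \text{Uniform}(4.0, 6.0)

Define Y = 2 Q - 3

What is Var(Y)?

For Y = aQ + b: Var(Y) = a² * Var(Q)
Var(Q) = (6 - 4)^2/12 = 0.33333333
Var(Y) = 2² * 0.33333333 = 4 * 0.33333333 = 1.3333333

1.3333333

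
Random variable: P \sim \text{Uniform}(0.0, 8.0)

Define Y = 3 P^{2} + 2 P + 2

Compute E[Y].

E[Y] = 3*E[P²] + 2*E[P] + 2
E[P] = 4
E[P²] = Var(P) + (E[P])² = 5.3333333 + 16 = 21.333333
E[Y] = 3*21.333333 + 2*4 + 2 = 74

74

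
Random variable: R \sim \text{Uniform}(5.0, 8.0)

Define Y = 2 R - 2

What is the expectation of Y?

For Y = 2R - 2:
E[Y] = 2 * E[R] - 2
E[R] = (5 + 8)/2 = 6.5
E[Y] = 2 * 6.5 - 2 = 11

11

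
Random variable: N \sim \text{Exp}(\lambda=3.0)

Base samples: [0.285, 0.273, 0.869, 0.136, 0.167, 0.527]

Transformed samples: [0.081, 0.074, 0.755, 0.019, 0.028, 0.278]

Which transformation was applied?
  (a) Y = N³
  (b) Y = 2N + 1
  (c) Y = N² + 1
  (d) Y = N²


Checking option (d) Y = N²:
  N = 0.285 -> Y = 0.081 ✓
  N = 0.273 -> Y = 0.074 ✓
  N = 0.869 -> Y = 0.755 ✓
All samples match this transformation.

(d) N²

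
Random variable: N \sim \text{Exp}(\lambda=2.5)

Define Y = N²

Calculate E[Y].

E[N²] = Var(N) + (E[N])² = 0.16 + 0.16 = 0.32

0.32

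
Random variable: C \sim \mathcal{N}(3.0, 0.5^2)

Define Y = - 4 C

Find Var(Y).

For Y = aC + b: Var(Y) = a² * Var(C)
Var(C) = 0.5^2 = 0.25
Var(Y) = (-4)² * 0.25 = 16 * 0.25 = 4

4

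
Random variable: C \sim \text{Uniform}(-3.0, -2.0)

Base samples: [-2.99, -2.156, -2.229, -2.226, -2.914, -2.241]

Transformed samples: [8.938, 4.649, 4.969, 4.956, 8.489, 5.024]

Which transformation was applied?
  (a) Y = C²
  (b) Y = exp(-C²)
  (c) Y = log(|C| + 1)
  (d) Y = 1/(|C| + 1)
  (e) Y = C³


Checking option (a) Y = C²:
  C = -2.99 -> Y = 8.938 ✓
  C = -2.156 -> Y = 4.649 ✓
  C = -2.229 -> Y = 4.969 ✓
All samples match this transformation.

(a) C²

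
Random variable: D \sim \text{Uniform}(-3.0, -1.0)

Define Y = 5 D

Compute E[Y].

For Y = 5D:
E[Y] = 5 * E[D]
E[D] = (-3 - 1)/2 = -2
E[Y] = 5 * (-2) = -10

-10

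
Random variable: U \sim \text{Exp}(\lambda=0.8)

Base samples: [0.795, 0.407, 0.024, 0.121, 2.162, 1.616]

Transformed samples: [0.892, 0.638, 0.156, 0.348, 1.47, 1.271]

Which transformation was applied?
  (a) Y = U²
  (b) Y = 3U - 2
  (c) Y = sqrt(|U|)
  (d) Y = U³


Checking option (c) Y = sqrt(|U|):
  U = 0.795 -> Y = 0.892 ✓
  U = 0.407 -> Y = 0.638 ✓
  U = 0.024 -> Y = 0.156 ✓
All samples match this transformation.

(c) sqrt(|U|)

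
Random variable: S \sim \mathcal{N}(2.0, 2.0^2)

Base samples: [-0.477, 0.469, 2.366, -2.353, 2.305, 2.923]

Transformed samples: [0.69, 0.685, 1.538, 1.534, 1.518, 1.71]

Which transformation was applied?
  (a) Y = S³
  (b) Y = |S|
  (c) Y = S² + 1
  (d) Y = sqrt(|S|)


Checking option (d) Y = sqrt(|S|):
  S = -0.477 -> Y = 0.69 ✓
  S = 0.469 -> Y = 0.685 ✓
  S = 2.366 -> Y = 1.538 ✓
All samples match this transformation.

(d) sqrt(|S|)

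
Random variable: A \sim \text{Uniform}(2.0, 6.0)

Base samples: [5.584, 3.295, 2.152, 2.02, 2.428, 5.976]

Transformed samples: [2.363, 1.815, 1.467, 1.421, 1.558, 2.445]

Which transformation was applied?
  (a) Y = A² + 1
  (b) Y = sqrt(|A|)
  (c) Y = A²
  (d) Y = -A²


Checking option (b) Y = sqrt(|A|):
  A = 5.584 -> Y = 2.363 ✓
  A = 3.295 -> Y = 1.815 ✓
  A = 2.152 -> Y = 1.467 ✓
All samples match this transformation.

(b) sqrt(|A|)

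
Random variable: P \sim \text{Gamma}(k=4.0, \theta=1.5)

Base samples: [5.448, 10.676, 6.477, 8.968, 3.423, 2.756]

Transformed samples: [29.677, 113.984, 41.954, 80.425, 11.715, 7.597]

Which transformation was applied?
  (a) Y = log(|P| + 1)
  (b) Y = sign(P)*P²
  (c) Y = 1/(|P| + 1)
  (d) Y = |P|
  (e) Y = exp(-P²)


Checking option (b) Y = sign(P)*P²:
  P = 5.448 -> Y = 29.677 ✓
  P = 10.676 -> Y = 113.984 ✓
  P = 6.477 -> Y = 41.954 ✓
All samples match this transformation.

(b) sign(P)*P²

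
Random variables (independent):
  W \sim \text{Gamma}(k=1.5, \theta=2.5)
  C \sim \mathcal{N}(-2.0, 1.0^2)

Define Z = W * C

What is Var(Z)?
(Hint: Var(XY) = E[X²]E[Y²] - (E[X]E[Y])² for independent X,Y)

Var(XY) = E[X²]E[Y²] - (E[X]E[Y])²
E[W] = 3.75, Var(W) = 9.375
E[C] = -2, Var(C) = 1
E[W²] = 9.375 + 3.75² = 23.4375
E[C²] = 1 + (-2)² = 5
Var(Z) = 23.4375*5 - (3.75*(-2))²
= 117.1875 - 56.25 = 60.9375

60.9375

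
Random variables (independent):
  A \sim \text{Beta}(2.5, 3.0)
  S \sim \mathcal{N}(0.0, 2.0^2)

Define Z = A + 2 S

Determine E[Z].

E[Z] = 1*E[A] + 2*E[S]
E[A] = 0.45454545
E[S] = 0
E[Z] = 1*0.45454545 + 2*0 = 0.45454545

0.45454545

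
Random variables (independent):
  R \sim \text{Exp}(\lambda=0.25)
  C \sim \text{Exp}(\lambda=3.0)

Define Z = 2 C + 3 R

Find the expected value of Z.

E[Z] = 3*E[R] + 2*E[C]
E[R] = 4
E[C] = 0.33333333
E[Z] = 3*4 + 2*0.33333333 = 12.666667

12.666667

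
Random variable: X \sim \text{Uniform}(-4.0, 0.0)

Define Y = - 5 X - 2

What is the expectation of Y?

For Y = -5X - 2:
E[Y] = -5 * E[X] - 2
E[X] = (-4 + 0)/2 = -2
E[Y] = -5 * (-2) - 2 = 8

8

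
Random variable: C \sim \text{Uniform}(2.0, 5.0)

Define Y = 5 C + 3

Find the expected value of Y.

For Y = 5C + 3:
E[Y] = 5 * E[C] + 3
E[C] = (2 + 5)/2 = 3.5
E[Y] = 5 * 3.5 + 3 = 20.5

20.5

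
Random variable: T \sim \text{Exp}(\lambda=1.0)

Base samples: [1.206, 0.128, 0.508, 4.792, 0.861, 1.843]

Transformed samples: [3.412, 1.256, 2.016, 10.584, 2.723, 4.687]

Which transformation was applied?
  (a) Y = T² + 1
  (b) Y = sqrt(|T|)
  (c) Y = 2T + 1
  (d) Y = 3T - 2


Checking option (c) Y = 2T + 1:
  T = 1.206 -> Y = 3.412 ✓
  T = 0.128 -> Y = 1.256 ✓
  T = 0.508 -> Y = 2.016 ✓
All samples match this transformation.

(c) 2T + 1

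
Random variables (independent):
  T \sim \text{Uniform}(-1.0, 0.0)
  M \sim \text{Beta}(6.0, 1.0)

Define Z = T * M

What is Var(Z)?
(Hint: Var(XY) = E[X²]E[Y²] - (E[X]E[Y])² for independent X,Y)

Var(XY) = E[X²]E[Y²] - (E[X]E[Y])²
E[T] = -0.5, Var(T) = 0.083333333
E[M] = 0.85714286, Var(M) = 0.015306122
E[T²] = 0.083333333 + (-0.5)² = 0.33333333
E[M²] = 0.015306122 + 0.85714286² = 0.75
Var(Z) = 0.33333333*0.75 - (-0.5*0.85714286)²
= 0.25 - 0.18367347 = 0.066326531

0.066326531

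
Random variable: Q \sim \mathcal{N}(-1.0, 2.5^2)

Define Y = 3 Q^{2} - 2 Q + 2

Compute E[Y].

E[Y] = 3*E[Q²] - 2*E[Q] + 2
E[Q] = -1
E[Q²] = Var(Q) + (E[Q])² = 6.25 + 1 = 7.25
E[Y] = 3*7.25 - 2*(-1) + 2 = 25.75

25.75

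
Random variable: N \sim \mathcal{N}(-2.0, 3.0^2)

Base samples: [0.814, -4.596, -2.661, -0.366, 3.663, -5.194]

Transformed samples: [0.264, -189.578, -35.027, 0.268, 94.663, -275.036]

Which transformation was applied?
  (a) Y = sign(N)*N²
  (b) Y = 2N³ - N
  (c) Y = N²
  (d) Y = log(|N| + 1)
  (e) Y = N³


Checking option (b) Y = 2N³ - N:
  N = 0.814 -> Y = 0.264 ✓
  N = -4.596 -> Y = -189.578 ✓
  N = -2.661 -> Y = -35.027 ✓
All samples match this transformation.

(b) 2N³ - N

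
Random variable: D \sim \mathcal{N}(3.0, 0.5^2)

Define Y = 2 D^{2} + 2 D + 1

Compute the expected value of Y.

E[Y] = 2*E[D²] + 2*E[D] + 1
E[D] = 3
E[D²] = Var(D) + (E[D])² = 0.25 + 9 = 9.25
E[Y] = 2*9.25 + 2*3 + 1 = 25.5

25.5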